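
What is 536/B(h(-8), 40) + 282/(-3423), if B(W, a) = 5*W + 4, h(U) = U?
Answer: -153740/10269 ≈ -14.971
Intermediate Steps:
B(W, a) = 4 + 5*W
536/B(h(-8), 40) + 282/(-3423) = 536/(4 + 5*(-8)) + 282/(-3423) = 536/(4 - 40) + 282*(-1/3423) = 536/(-36) - 94/1141 = 536*(-1/36) - 94/1141 = -134/9 - 94/1141 = -153740/10269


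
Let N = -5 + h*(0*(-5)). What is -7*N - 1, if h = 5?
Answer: 34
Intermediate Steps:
N = -5 (N = -5 + 5*(0*(-5)) = -5 + 5*0 = -5 + 0 = -5)
-7*N - 1 = -7*(-5) - 1 = 35 - 1 = 34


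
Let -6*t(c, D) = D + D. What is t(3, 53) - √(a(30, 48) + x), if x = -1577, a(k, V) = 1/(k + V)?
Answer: -53/3 - I*√9594390/78 ≈ -17.667 - 39.711*I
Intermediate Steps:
t(c, D) = -D/3 (t(c, D) = -(D + D)/6 = -D/3)
a(k, V) = 1/(V + k)
t(3, 53) - √(a(30, 48) + x) = -⅓*53 - √(1/(48 + 30) - 1577) = -53/3 - √(1/78 - 1577) = -53/3 - √(-123005/78) = -53/3 - I*√9594390/78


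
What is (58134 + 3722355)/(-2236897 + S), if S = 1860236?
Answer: -3780489/376661 ≈ -10.037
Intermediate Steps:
(58134 + 3722355)/(-2236897 + S) = (58134 + 3722355)/(-2236897 + 1860236) = 3780489/(-376661) = 3780489*(-1/376661) = -3780489/376661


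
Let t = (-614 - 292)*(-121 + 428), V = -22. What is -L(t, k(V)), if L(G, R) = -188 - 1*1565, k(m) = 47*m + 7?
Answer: 1753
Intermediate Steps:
t = -278142 (t = -906*307 = -278142)
k(m) = 7 + 47*m
L(G, R) = -1753 (L(G, R) = -188 - 1565 = -1753)
-L(t, k(V)) = -1*(-1753) = 1753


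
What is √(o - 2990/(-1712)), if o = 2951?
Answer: 3*√60099546/428 ≈ 54.339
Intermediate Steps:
√(o - 2990/(-1712)) = √(2951 - 2990/(-1712)) = √(2951 - 2990*(-1/1712)) = √(2951 + 1495/856) = √(2527551/856) = 3*√60099546/428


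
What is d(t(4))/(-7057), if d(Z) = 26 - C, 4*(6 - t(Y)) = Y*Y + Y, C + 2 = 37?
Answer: 9/7057 ≈ 0.0012753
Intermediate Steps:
C = 35 (C = -2 + 37 = 35)
t(Y) = 6 - Y/4 - Y²/4 (t(Y) = 6 - (Y*Y + Y)/4 = 6 - (Y² + Y)/4 = 6 - (Y + Y²)/4 = 6 + (-Y/4 - Y²/4) = 6 - Y/4 - Y²/4)
d(Z) = -9 (d(Z) = 26 - 1*35 = 26 - 35 = -9)
d(t(4))/(-7057) = -9/(-7057) = -9*(-1/7057) = 9/7057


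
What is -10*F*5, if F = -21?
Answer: 1050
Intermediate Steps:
-10*F*5 = -10*(-21)*5 = 210*5 = 1050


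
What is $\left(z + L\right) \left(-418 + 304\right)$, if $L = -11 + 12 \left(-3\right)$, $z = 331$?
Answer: $-32376$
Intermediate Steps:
$L = -47$ ($L = -11 - 36 = -47$)
$\left(z + L\right) \left(-418 + 304\right) = \left(331 - 47\right) \left(-418 + 304\right) = 284 \left(-114\right) = -32376$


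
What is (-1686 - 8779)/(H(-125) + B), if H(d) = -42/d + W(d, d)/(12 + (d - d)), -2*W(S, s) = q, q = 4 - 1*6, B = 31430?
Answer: -15697500/47145629 ≈ -0.33296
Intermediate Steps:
q = -2 (q = 4 - 6 = -2)
W(S, s) = 1 (W(S, s) = -½*(-2) = 1)
H(d) = 1/12 - 42/d (H(d) = -42/d + 1/(12 + (d - d)) = -42/d + 1/(12 + 0) = -42/d + 1/12 = 1/12 - 42/d)
(-1686 - 8779)/(H(-125) + B) = (-1686 - 8779)/((1/12)*(-504 - 125)/(-125) + 31430) = -10465/((1/12)*(-1/125)*(-629) + 31430) = -10465/(629/1500 + 31430) = -10465/47145629/1500 = -10465*1500/47145629 = -15697500/47145629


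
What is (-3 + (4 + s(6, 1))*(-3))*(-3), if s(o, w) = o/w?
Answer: 99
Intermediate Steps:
(-3 + (4 + s(6, 1))*(-3))*(-3) = (-3 + (4 + 6/1)*(-3))*(-3) = (-3 + (4 + 6*1)*(-3))*(-3) = (-3 + (4 + 6)*(-3))*(-3) = (-3 + 10*(-3))*(-3) = (-3 - 30)*(-3) = -33*(-3) = 99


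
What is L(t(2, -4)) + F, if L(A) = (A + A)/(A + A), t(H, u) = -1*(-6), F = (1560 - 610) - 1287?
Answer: -336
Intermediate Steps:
F = -337 (F = 950 - 1287 = -337)
t(H, u) = 6
L(A) = 1 (L(A) = (2*A)/((2*A)) = (2*A)*(1/(2*A)) = 1)
L(t(2, -4)) + F = 1 - 337 = -336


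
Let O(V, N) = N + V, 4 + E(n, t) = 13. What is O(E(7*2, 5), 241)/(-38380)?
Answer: -25/3838 ≈ -0.0065138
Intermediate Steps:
E(n, t) = 9 (E(n, t) = -4 + 13 = 9)
O(E(7*2, 5), 241)/(-38380) = (241 + 9)/(-38380) = 250*(-1/38380) = -25/3838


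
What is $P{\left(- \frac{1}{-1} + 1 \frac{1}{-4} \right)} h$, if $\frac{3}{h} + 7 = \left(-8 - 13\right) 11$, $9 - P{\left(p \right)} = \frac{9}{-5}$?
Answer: $- \frac{81}{595} \approx -0.13613$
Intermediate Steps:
$P{\left(p \right)} = \frac{54}{5}$ ($P{\left(p \right)} = 9 - \frac{9}{-5} = 9 - 9 \left(- \frac{1}{5}\right) = 9 - - \frac{9}{5} = 9 + \frac{9}{5} = \frac{54}{5}$)
$h = - \frac{3}{238}$ ($h = \frac{3}{-7 + \left(-8 - 13\right) 11} = \frac{3}{-7 - 231} = \frac{3}{-238} = 3 \left(- \frac{1}{238}\right) = - \frac{3}{238} \approx -0.012605$)
$P{\left(- \frac{1}{-1} + 1 \frac{1}{-4} \right)} h = \frac{54}{5} \left(- \frac{3}{238}\right) = - \frac{81}{595}$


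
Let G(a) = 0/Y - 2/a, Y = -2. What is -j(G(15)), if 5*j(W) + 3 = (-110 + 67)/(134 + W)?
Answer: 6669/10040 ≈ 0.66424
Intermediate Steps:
G(a) = -2/a (G(a) = 0/(-2) - 2/a = 0*(-½) - 2/a = 0 - 2/a = -2/a)
j(W) = -⅗ - 43/(5*(134 + W)) (j(W) = -⅗ + ((-110 + 67)/(134 + W))/5 = -⅗ + (-43/(134 + W))/5 = -⅗ - 43/(5*(134 + W)))
-j(G(15)) = -(-445 - (-6)/15)/(5*(134 - 2/15)) = -(-445 - (-6)/15)/(5*(134 - 2*1/15)) = -(-445 - 3*(-2/15))/(5*(134 - 2/15)) = -(-445 + ⅖)/(5*2008/15) = -15*(-2223)/(5*2008*5) = -1*(-6669/10040) = 6669/10040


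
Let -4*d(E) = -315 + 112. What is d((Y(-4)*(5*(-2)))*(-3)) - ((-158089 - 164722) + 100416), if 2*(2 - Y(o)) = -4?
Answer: 889783/4 ≈ 2.2245e+5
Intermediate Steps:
Y(o) = 4 (Y(o) = 2 - ½*(-4) = 2 + 2 = 4)
d(E) = 203/4 (d(E) = -(-315 + 112)/4 = -¼*(-203) = 203/4)
d((Y(-4)*(5*(-2)))*(-3)) - ((-158089 - 164722) + 100416) = 203/4 - ((-158089 - 164722) + 100416) = 203/4 - (-322811 + 100416) = 203/4 - 1*(-222395) = 203/4 + 222395 = 889783/4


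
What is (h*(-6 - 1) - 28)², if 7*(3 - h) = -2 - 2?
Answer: 2809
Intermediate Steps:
h = 25/7 (h = 3 - (-2 - 2)/7 = 3 - ⅐*(-4) = 3 + 4/7 = 25/7 ≈ 3.5714)
(h*(-6 - 1) - 28)² = (25*(-6 - 1)/7 - 28)² = ((25/7)*(-7) - 28)² = (-25 - 28)² = (-53)² = 2809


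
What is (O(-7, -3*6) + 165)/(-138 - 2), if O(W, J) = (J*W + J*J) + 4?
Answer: -619/140 ≈ -4.4214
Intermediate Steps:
O(W, J) = 4 + J² + J*W (O(W, J) = (J*W + J²) + 4 = (J² + J*W) + 4 = 4 + J² + J*W)
(O(-7, -3*6) + 165)/(-138 - 2) = ((4 + (-3*6)² - 3*6*(-7)) + 165)/(-138 - 2) = ((4 + (-18)² - 18*(-7)) + 165)/(-140) = ((4 + 324 + 126) + 165)*(-1/140) = (454 + 165)*(-1/140) = 619*(-1/140) = -619/140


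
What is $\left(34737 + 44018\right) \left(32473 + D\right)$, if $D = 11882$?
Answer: $3493178025$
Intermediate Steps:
$\left(34737 + 44018\right) \left(32473 + D\right) = \left(34737 + 44018\right) \left(32473 + 11882\right) = 78755 \cdot 44355 = 3493178025$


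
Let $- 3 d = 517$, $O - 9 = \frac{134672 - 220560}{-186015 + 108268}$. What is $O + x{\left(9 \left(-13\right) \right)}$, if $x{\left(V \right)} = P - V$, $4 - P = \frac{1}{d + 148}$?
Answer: $\frac{744322095}{5675531} \approx 131.15$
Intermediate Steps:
$O = \frac{785611}{77747}$ ($O = 9 + \frac{134672 - 220560}{-186015 + 108268} = 9 - \frac{85888}{-77747} = 9 - - \frac{85888}{77747} = 9 + \frac{85888}{77747} = \frac{785611}{77747} \approx 10.105$)
$d = - \frac{517}{3}$ ($d = \left(- \frac{1}{3}\right) 517 = - \frac{517}{3} \approx -172.33$)
$P = \frac{295}{73}$ ($P = 4 - \frac{1}{- \frac{517}{3} + 148} = 4 - \frac{1}{- \frac{73}{3}} = 4 - - \frac{3}{73} = 4 + \frac{3}{73} = \frac{295}{73} \approx 4.0411$)
$x{\left(V \right)} = \frac{295}{73} - V$
$O + x{\left(9 \left(-13\right) \right)} = \frac{785611}{77747} - \left(- \frac{295}{73} + 9 \left(-13\right)\right) = \frac{785611}{77747} + \left(\frac{295}{73} - -117\right) = \frac{785611}{77747} + \left(\frac{295}{73} + 117\right) = \frac{785611}{77747} + \frac{8836}{73} = \frac{744322095}{5675531}$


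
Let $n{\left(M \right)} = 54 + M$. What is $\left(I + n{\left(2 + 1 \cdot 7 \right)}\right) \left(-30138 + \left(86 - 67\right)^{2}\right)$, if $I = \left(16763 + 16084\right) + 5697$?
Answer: $-1149600639$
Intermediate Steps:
$I = 38544$ ($I = 32847 + 5697 = 38544$)
$\left(I + n{\left(2 + 1 \cdot 7 \right)}\right) \left(-30138 + \left(86 - 67\right)^{2}\right) = \left(38544 + \left(54 + \left(2 + 1 \cdot 7\right)\right)\right) \left(-30138 + \left(86 - 67\right)^{2}\right) = \left(38544 + \left(54 + \left(2 + 7\right)\right)\right) \left(-30138 + 19^{2}\right) = \left(38544 + \left(54 + 9\right)\right) \left(-30138 + 361\right) = \left(38544 + 63\right) \left(-29777\right) = 38607 \left(-29777\right) = -1149600639$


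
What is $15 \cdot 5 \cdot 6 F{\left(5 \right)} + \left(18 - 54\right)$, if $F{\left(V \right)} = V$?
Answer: $2214$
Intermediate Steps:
$15 \cdot 5 \cdot 6 F{\left(5 \right)} + \left(18 - 54\right) = 15 \cdot 5 \cdot 6 \cdot 5 + \left(18 - 54\right) = 15 \cdot 30 \cdot 5 + \left(18 - 54\right) = 450 \cdot 5 - 36 = 2250 - 36 = 2214$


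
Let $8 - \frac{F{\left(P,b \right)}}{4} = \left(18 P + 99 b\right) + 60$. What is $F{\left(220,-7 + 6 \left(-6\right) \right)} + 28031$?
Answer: $29011$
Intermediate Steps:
$F{\left(P,b \right)} = -208 - 396 b - 72 P$ ($F{\left(P,b \right)} = 32 - 4 \left(\left(18 P + 99 b\right) + 60\right) = 32 - 4 \left(60 + 18 P + 99 b\right) = 32 - \left(240 + 72 P + 396 b\right) = -208 - 396 b - 72 P$)
$F{\left(220,-7 + 6 \left(-6\right) \right)} + 28031 = \left(-208 - 396 \left(-7 + 6 \left(-6\right)\right) - 15840\right) + 28031 = \left(-208 - 396 \left(-7 - 36\right) - 15840\right) + 28031 = \left(-208 - -17028 - 15840\right) + 28031 = \left(-208 + 17028 - 15840\right) + 28031 = 980 + 28031 = 29011$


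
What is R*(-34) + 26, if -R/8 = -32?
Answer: -8678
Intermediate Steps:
R = 256 (R = -8*(-32) = 256)
R*(-34) + 26 = 256*(-34) + 26 = -8704 + 26 = -8678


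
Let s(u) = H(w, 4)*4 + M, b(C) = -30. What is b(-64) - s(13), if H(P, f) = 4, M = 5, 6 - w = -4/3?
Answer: -51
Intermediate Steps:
w = 22/3 (w = 6 - (-4)/3 = 6 - 1*(-4/3) = 6 + 4/3 = 22/3 ≈ 7.3333)
s(u) = 21 (s(u) = 4*4 + 5 = 16 + 5 = 21)
b(-64) - s(13) = -30 - 1*21 = -30 - 21 = -51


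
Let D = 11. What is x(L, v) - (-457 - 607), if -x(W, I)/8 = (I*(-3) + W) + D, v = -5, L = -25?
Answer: 1056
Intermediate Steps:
x(W, I) = -88 - 8*W + 24*I (x(W, I) = -8*((I*(-3) + W) + 11) = -8*((-3*I + W) + 11) = -8*((W - 3*I) + 11) = -8*(11 + W - 3*I) = -88 - 8*W + 24*I)
x(L, v) - (-457 - 607) = (-88 - 8*(-25) + 24*(-5)) - (-457 - 607) = (-88 + 200 - 120) - 1*(-1064) = -8 + 1064 = 1056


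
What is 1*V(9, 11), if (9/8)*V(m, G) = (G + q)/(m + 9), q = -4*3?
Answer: -4/81 ≈ -0.049383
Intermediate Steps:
q = -12
V(m, G) = 8*(-12 + G)/(9*(9 + m)) (V(m, G) = 8*((G - 12)/(m + 9))/9 = 8*((-12 + G)/(9 + m))/9 = 8*(-12 + G)/(9*(9 + m)))
1*V(9, 11) = 1*(8*(-12 + 11)/(9*(9 + 9))) = 1*((8/9)*(-1)/18) = 1*((8/9)*(1/18)*(-1)) = 1*(-4/81) = -4/81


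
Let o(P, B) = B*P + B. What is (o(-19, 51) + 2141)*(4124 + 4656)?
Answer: 10737940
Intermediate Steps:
o(P, B) = B + B*P
(o(-19, 51) + 2141)*(4124 + 4656) = (51*(1 - 19) + 2141)*(4124 + 4656) = (51*(-18) + 2141)*8780 = (-918 + 2141)*8780 = 1223*8780 = 10737940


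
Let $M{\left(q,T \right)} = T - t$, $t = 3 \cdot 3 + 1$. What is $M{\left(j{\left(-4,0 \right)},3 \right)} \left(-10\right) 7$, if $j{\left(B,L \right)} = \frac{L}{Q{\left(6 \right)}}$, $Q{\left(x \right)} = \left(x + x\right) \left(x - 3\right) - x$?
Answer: $490$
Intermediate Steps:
$t = 10$ ($t = 9 + 1 = 10$)
$Q{\left(x \right)} = - x + 2 x \left(-3 + x\right)$ ($Q{\left(x \right)} = 2 x \left(-3 + x\right) - x = - x + 2 x \left(-3 + x\right)$)
$j{\left(B,L \right)} = \frac{L}{30}$ ($j{\left(B,L \right)} = \frac{L}{6 \left(-7 + 2 \cdot 6\right)} = \frac{L}{6 \left(-7 + 12\right)} = \frac{L}{6 \cdot 5} = \frac{L}{30}$)
$M{\left(q,T \right)} = -10 + T$ ($M{\left(q,T \right)} = T - 10 = -10 + T$)
$M{\left(j{\left(-4,0 \right)},3 \right)} \left(-10\right) 7 = \left(-10 + 3\right) \left(-10\right) 7 = \left(-7\right) \left(-10\right) 7 = 70 \cdot 7 = 490$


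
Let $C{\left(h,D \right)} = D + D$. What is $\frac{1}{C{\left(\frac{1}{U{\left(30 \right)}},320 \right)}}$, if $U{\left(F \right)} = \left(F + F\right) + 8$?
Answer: $\frac{1}{640} \approx 0.0015625$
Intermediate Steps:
$U{\left(F \right)} = 8 + 2 F$ ($U{\left(F \right)} = 2 F + 8 = 8 + 2 F$)
$C{\left(h,D \right)} = 2 D$
$\frac{1}{C{\left(\frac{1}{U{\left(30 \right)}},320 \right)}} = \frac{1}{2 \cdot 320} = \frac{1}{640}$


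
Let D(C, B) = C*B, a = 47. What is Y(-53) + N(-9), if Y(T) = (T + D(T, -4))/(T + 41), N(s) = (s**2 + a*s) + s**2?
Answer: -1097/4 ≈ -274.25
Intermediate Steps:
N(s) = 2*s**2 + 47*s (N(s) = (s**2 + 47*s) + s**2 = 2*s**2 + 47*s)
D(C, B) = B*C
Y(T) = -3*T/(41 + T) (Y(T) = (T - 4*T)/(T + 41) = (-3*T)/(41 + T) = -3*T/(41 + T))
Y(-53) + N(-9) = -3*(-53)/(41 - 53) - 9*(47 + 2*(-9)) = -3*(-53)/(-12) - 9*(47 - 18) = -3*(-53)*(-1/12) - 9*29 = -53/4 - 261 = -1097/4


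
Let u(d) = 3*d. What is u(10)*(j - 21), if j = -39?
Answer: -1800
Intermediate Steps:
u(10)*(j - 21) = (3*10)*(-39 - 21) = 30*(-60) = -1800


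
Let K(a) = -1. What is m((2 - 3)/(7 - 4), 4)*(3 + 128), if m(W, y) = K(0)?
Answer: -131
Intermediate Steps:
m(W, y) = -1
m((2 - 3)/(7 - 4), 4)*(3 + 128) = -(3 + 128) = -1*131 = -131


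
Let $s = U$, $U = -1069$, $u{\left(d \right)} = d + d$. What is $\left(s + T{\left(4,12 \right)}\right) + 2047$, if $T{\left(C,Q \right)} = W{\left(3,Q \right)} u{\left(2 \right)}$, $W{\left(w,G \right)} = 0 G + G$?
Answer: $1026$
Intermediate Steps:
$u{\left(d \right)} = 2 d$
$W{\left(w,G \right)} = G$ ($W{\left(w,G \right)} = 0 + G = G$)
$T{\left(C,Q \right)} = 4 Q$ ($T{\left(C,Q \right)} = Q 2 \cdot 2 = Q 4 = 4 Q$)
$s = -1069$
$\left(s + T{\left(4,12 \right)}\right) + 2047 = \left(-1069 + 4 \cdot 12\right) + 2047 = \left(-1069 + 48\right) + 2047 = -1021 + 2047 = 1026$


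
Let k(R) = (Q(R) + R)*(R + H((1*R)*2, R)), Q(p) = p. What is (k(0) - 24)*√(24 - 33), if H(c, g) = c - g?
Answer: -72*I ≈ -72.0*I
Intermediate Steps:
k(R) = 4*R² (k(R) = (R + R)*(R + ((1*R)*2 - R)) = (2*R)*(R + (R*2 - R)) = (2*R)*(R + (2*R - R)) = (2*R)*(R + R) = (2*R)*(2*R) = 4*R²)
(k(0) - 24)*√(24 - 33) = (4*0² - 24)*√(24 - 33) = (4*0 - 24)*√(-9) = (0 - 24)*(3*I) = -72*I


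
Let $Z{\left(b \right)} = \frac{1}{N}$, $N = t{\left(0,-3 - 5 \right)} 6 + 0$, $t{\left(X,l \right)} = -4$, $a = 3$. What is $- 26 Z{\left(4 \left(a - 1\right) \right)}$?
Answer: $\frac{13}{12} \approx 1.0833$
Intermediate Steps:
$N = -24$ ($N = \left(-4\right) 6 + 0 = -24 + 0 = -24$)
$Z{\left(b \right)} = - \frac{1}{24}$ ($Z{\left(b \right)} = \frac{1}{-24} = - \frac{1}{24}$)
$- 26 Z{\left(4 \left(a - 1\right) \right)} = \left(-26\right) \left(- \frac{1}{24}\right) = \frac{13}{12}$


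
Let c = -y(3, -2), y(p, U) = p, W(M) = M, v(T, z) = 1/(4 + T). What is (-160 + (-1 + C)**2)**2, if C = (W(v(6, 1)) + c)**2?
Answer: 1104430744561/100000000 ≈ 11044.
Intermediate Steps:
c = -3 (c = -1*3 = -3)
C = 841/100 (C = (1/(4 + 6) - 3)**2 = (1/10 - 3)**2 = (-29/10)**2 = 841/100 ≈ 8.4100)
(-160 + (-1 + C)**2)**2 = (-160 + (-1 + 841/100)**2)**2 = (-160 + (741/100)**2)**2 = (-160 + 549081/10000)**2 = (-1050919/10000)**2 = 1104430744561/100000000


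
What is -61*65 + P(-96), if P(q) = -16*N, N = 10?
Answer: -4125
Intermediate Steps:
P(q) = -160 (P(q) = -16*10 = -160)
-61*65 + P(-96) = -61*65 - 160 = -3965 - 160 = -4125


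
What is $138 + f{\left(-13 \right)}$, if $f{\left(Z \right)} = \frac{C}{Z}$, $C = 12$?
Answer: $\frac{1782}{13} \approx 137.08$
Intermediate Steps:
$f{\left(Z \right)} = \frac{12}{Z}$
$138 + f{\left(-13 \right)} = 138 + \frac{12}{-13} = 138 + 12 \left(- \frac{1}{13}\right) = 138 - \frac{12}{13} = \frac{1782}{13}$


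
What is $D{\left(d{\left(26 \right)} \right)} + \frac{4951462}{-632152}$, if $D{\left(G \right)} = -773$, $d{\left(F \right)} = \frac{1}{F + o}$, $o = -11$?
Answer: $- \frac{246802479}{316076} \approx -780.83$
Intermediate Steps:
$d{\left(F \right)} = \frac{1}{-11 + F}$ ($d{\left(F \right)} = \frac{1}{F - 11} = \frac{1}{-11 + F}$)
$D{\left(d{\left(26 \right)} \right)} + \frac{4951462}{-632152} = -773 + \frac{4951462}{-632152} = -773 + 4951462 \left(- \frac{1}{632152}\right) = -773 - \frac{2475731}{316076} = - \frac{246802479}{316076}$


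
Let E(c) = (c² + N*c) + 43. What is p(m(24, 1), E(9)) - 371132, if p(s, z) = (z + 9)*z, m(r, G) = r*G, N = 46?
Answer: -76846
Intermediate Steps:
E(c) = 43 + c² + 46*c (E(c) = (c² + 46*c) + 43 = 43 + c² + 46*c)
m(r, G) = G*r
p(s, z) = z*(9 + z) (p(s, z) = (9 + z)*z = z*(9 + z))
p(m(24, 1), E(9)) - 371132 = (43 + 9² + 46*9)*(9 + (43 + 9² + 46*9)) - 371132 = (43 + 81 + 414)*(9 + (43 + 81 + 414)) - 371132 = 538*(9 + 538) - 371132 = 538*547 - 371132 = 294286 - 371132 = -76846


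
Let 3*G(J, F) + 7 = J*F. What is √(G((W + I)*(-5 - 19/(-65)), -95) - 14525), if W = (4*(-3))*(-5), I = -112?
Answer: I*√200514/3 ≈ 149.26*I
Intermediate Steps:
W = 60 (W = -12*(-5) = 60)
G(J, F) = -7/3 + F*J/3 (G(J, F) = -7/3 + (J*F)/3 = -7/3 + (F*J)/3 = -7/3 + F*J/3)
√(G((W + I)*(-5 - 19/(-65)), -95) - 14525) = √((-7/3 + (⅓)*(-95)*((60 - 112)*(-5 - 19/(-65)))) - 14525) = √((-7/3 + (⅓)*(-95)*(-52*(-5 - 19*(-1/65)))) - 14525) = √((-7/3 + (⅓)*(-95)*(-52*(-5 + 19/65))) - 14525) = √((-7/3 + (⅓)*(-95)*(-52*(-306/65))) - 14525) = √((-7/3 + (⅓)*(-95)*(1224/5)) - 14525) = √((-7/3 - 7752) - 14525) = √(-23263/3 - 14525) = √(-66838/3) = I*√200514/3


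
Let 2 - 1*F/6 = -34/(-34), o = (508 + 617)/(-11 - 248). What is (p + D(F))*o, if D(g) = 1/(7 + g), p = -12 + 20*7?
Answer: -50625/91 ≈ -556.32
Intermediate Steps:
p = 128 (p = -12 + 140 = 128)
o = -1125/259 (o = 1125/(-259) = 1125*(-1/259) = -1125/259 ≈ -4.3436)
F = 6 (F = 12 - (-204)/(-34) = 12 - (-204)*(-1)/34 = 12 - 6*1 = 12 - 6 = 6)
(p + D(F))*o = (128 + 1/(7 + 6))*(-1125/259) = (128 + 1/13)*(-1125/259) = (1665/13)*(-1125/259) = -50625/91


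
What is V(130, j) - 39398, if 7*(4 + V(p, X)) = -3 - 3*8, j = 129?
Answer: -275841/7 ≈ -39406.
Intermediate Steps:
V(p, X) = -55/7 (V(p, X) = -4 + (-3 - 3*8)/7 = -4 + (-3 - 24)/7 = -4 + (⅐)*(-27) = -4 - 27/7 = -55/7)
V(130, j) - 39398 = -55/7 - 39398 = -275841/7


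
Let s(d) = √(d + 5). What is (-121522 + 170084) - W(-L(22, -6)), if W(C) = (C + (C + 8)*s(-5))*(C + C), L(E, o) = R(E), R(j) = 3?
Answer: 48544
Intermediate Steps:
L(E, o) = 3
s(d) = √(5 + d)
W(C) = 2*C² (W(C) = (C + (C + 8)*√(5 - 5))*(C + C) = (C + (8 + C)*√0)*(2*C) = (C + (8 + C)*0)*(2*C) = (C + 0)*(2*C) = C*(2*C) = 2*C²)
(-121522 + 170084) - W(-L(22, -6)) = (-121522 + 170084) - 2*(-1*3)² = 48562 - 2*(-3)² = 48562 - 2*9 = 48562 - 1*18 = 48562 - 18 = 48544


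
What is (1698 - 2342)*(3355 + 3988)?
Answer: -4728892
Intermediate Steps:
(1698 - 2342)*(3355 + 3988) = -644*7343 = -4728892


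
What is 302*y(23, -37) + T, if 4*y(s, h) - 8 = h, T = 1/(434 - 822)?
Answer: -849527/388 ≈ -2189.5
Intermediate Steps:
T = -1/388 (T = 1/(-388) = -1/388 ≈ -0.0025773)
y(s, h) = 2 + h/4
302*y(23, -37) + T = 302*(2 + (1/4)*(-37)) - 1/388 = 302*(2 - 37/4) - 1/388 = 302*(-29/4) - 1/388 = -4379/2 - 1/388 = -849527/388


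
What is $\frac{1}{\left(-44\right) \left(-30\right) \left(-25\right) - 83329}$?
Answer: $- \frac{1}{116329} \approx -8.5963 \cdot 10^{-6}$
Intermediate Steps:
$\frac{1}{\left(-44\right) \left(-30\right) \left(-25\right) - 83329} = \frac{1}{1320 \left(-25\right) - 83329} = \frac{1}{-33000 - 83329} = \frac{1}{-116329} = - \frac{1}{116329}$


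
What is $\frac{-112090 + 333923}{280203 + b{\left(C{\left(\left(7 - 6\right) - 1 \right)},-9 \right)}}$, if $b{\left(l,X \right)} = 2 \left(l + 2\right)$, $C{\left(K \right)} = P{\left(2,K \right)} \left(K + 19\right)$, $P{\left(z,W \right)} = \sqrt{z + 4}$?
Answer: $\frac{62159159431}{78515954185} - \frac{8429654 \sqrt{6}}{78515954185} \approx 0.79141$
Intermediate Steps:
$P{\left(z,W \right)} = \sqrt{4 + z}$
$C{\left(K \right)} = \sqrt{6} \left(19 + K\right)$ ($C{\left(K \right)} = \sqrt{4 + 2} \left(K + 19\right) = \sqrt{6} \left(19 + K\right)$)
$b{\left(l,X \right)} = 4 + 2 l$ ($b{\left(l,X \right)} = 2 \left(2 + l\right) = 4 + 2 l$)
$\frac{-112090 + 333923}{280203 + b{\left(C{\left(\left(7 - 6\right) - 1 \right)},-9 \right)}} = \frac{-112090 + 333923}{280203 + \left(4 + 2 \sqrt{6} \left(19 + \left(\left(7 - 6\right) - 1\right)\right)\right)} = \frac{221833}{280203 + \left(4 + 2 \sqrt{6} \left(19 + \left(1 - 1\right)\right)\right)} = \frac{221833}{280203 + \left(4 + 2 \sqrt{6} \left(19 + 0\right)\right)} = \frac{221833}{280203 + \left(4 + 2 \sqrt{6} \cdot 19\right)} = \frac{221833}{280203 + \left(4 + 2 \cdot 19 \sqrt{6}\right)} = \frac{221833}{280203 + \left(4 + 38 \sqrt{6}\right)} = \frac{221833}{280207 + 38 \sqrt{6}}$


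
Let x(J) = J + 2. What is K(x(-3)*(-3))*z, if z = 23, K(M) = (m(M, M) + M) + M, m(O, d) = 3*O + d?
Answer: 414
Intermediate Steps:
x(J) = 2 + J
m(O, d) = d + 3*O
K(M) = 6*M (K(M) = ((M + 3*M) + M) + M = (4*M + M) + M = 5*M + M = 6*M)
K(x(-3)*(-3))*z = (6*((2 - 3)*(-3)))*23 = (6*(-1*(-3)))*23 = (6*3)*23 = 18*23 = 414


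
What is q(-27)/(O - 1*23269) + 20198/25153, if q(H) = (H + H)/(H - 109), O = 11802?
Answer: 15748832557/19613202668 ≈ 0.80297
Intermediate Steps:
q(H) = 2*H/(-109 + H) (q(H) = (2*H)/(-109 + H) = 2*H/(-109 + H))
q(-27)/(O - 1*23269) + 20198/25153 = (2*(-27)/(-109 - 27))/(11802 - 1*23269) + 20198/25153 = (2*(-27)/(-136))/(11802 - 23269) + 20198*(1/25153) = (2*(-27)*(-1/136))/(-11467) + 20198/25153 = (27/68)*(-1/11467) + 20198/25153 = -27/779756 + 20198/25153 = 15748832557/19613202668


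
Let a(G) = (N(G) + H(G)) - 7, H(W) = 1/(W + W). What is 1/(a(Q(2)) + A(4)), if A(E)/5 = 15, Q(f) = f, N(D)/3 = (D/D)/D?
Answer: 4/279 ≈ 0.014337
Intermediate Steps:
H(W) = 1/(2*W)
N(D) = 3/D (N(D) = 3*((D/D)/D) = 3*(1/D) = 3/D)
A(E) = 75 (A(E) = 5*15 = 75)
a(G) = -7 + 7/(2*G) (a(G) = (3/G + 1/(2*G)) - 7 = 7/(2*G) - 7 = -7 + 7/(2*G))
1/(a(Q(2)) + A(4)) = 1/((-7 + (7/2)/2) + 75) = 1/((-7 + (7/2)*(1/2)) + 75) = 1/((-7 + 7/4) + 75) = 1/(-21/4 + 75) = 1/(279/4) = 4/279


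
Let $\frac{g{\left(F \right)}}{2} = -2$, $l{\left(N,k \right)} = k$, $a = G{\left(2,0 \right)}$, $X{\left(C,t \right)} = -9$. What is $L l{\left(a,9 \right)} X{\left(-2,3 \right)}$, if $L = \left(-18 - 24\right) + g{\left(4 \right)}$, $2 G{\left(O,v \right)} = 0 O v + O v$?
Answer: $3726$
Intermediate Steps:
$G{\left(O,v \right)} = \frac{O v}{2}$ ($G{\left(O,v \right)} = \frac{0 O v + O v}{2} = \frac{0 v + O v}{2} = \frac{0 + O v}{2} = \frac{O v}{2}$)
$a = 0$ ($a = \frac{1}{2} \cdot 2 \cdot 0 = 0$)
$g{\left(F \right)} = -4$ ($g{\left(F \right)} = 2 \left(-2\right) = -4$)
$L = -46$ ($L = \left(-18 - 24\right) - 4 = -42 - 4 = -46$)
$L l{\left(a,9 \right)} X{\left(-2,3 \right)} = \left(-46\right) 9 \left(-9\right) = \left(-414\right) \left(-9\right) = 3726$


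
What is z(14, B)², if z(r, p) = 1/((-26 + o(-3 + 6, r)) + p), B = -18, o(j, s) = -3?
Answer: 1/2209 ≈ 0.00045269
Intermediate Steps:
z(r, p) = 1/(-29 + p) (z(r, p) = 1/((-26 - 3) + p) = 1/(-29 + p))
z(14, B)² = (1/(-29 - 18))² = (1/(-47))² = (-1/47)² = 1/2209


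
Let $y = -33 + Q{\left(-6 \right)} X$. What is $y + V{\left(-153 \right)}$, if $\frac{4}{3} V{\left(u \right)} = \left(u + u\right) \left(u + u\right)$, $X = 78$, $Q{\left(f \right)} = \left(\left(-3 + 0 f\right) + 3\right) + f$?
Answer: $69726$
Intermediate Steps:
$Q{\left(f \right)} = f$ ($Q{\left(f \right)} = \left(\left(-3 + 0\right) + 3\right) + f = \left(-3 + 3\right) + f = 0 + f = f$)
$y = -501$ ($y = -33 - 468 = -501$)
$V{\left(u \right)} = 3 u^{2}$ ($V{\left(u \right)} = \frac{3 \left(u + u\right) \left(u + u\right)}{4} = \frac{3 \cdot 2 u 2 u}{4} = \frac{3 \cdot 4 u^{2}}{4} = 3 u^{2}$)
$y + V{\left(-153 \right)} = -501 + 3 \left(-153\right)^{2} = -501 + 3 \cdot 23409 = -501 + 70227 = 69726$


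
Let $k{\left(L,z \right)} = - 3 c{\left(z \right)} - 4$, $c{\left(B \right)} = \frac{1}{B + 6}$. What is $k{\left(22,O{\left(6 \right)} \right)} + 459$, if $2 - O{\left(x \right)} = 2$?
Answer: $\frac{909}{2} \approx 454.5$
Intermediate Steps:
$O{\left(x \right)} = 0$ ($O{\left(x \right)} = 2 - 2 = 0$)
$c{\left(B \right)} = \frac{1}{6 + B}$
$k{\left(L,z \right)} = -4 - \frac{3}{6 + z}$ ($k{\left(L,z \right)} = - \frac{3}{6 + z} - 4 = -4 - \frac{3}{6 + z}$)
$k{\left(22,O{\left(6 \right)} \right)} + 459 = \frac{-27 - 0}{6 + 0} + 459 = \frac{-27 + 0}{6} + 459 = \frac{1}{6} \left(-27\right) + 459 = - \frac{9}{2} + 459 = \frac{909}{2}$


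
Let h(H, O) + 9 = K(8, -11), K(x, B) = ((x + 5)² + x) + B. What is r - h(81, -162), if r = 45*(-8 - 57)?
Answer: -3082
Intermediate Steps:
r = -2925 (r = 45*(-65) = -2925)
K(x, B) = B + x + (5 + x)² (K(x, B) = ((5 + x)² + x) + B = (x + (5 + x)²) + B = B + x + (5 + x)²)
h(H, O) = 157 (h(H, O) = -9 + (-11 + 8 + (5 + 8)²) = -9 + (-11 + 8 + 13²) = -9 + (-11 + 8 + 169) = -9 + 166 = 157)
r - h(81, -162) = -2925 - 1*157 = -2925 - 157 = -3082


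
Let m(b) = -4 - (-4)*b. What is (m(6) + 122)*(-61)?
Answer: -8662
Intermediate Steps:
m(b) = -4 + 4*b
(m(6) + 122)*(-61) = ((-4 + 4*6) + 122)*(-61) = ((-4 + 24) + 122)*(-61) = (20 + 122)*(-61) = 142*(-61) = -8662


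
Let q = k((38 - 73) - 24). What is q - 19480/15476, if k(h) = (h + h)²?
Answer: 53867086/3869 ≈ 13923.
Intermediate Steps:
k(h) = 4*h² (k(h) = (2*h)² = 4*h²)
q = 13924 (q = 4*((38 - 73) - 24)² = 4*(-35 - 24)² = 4*(-59)² = 4*3481 = 13924)
q - 19480/15476 = 13924 - 19480/15476 = 13924 - 1*4870/3869 = 13924 - 4870/3869 = 53867086/3869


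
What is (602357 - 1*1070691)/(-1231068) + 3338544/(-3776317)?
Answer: -1170698519557/2324451508278 ≈ -0.50364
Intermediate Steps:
(602357 - 1*1070691)/(-1231068) + 3338544/(-3776317) = (602357 - 1070691)*(-1/1231068) + 3338544*(-1/3776317) = -468334*(-1/1231068) - 3338544/3776317 = 234167/615534 - 3338544/3776317 = -1170698519557/2324451508278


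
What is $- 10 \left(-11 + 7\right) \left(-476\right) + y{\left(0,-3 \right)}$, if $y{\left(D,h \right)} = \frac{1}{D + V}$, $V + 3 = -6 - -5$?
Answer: $- \frac{76161}{4} \approx -19040.0$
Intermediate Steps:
$V = -4$ ($V = -3 - 1 = -4$)
$y{\left(D,h \right)} = \frac{1}{-4 + D}$ ($y{\left(D,h \right)} = \frac{1}{D - 4} = \frac{1}{-4 + D}$)
$- 10 \left(-11 + 7\right) \left(-476\right) + y{\left(0,-3 \right)} = - 10 \left(-11 + 7\right) \left(-476\right) + \frac{1}{-4 + 0} = \left(-10\right) \left(-4\right) \left(-476\right) + \frac{1}{-4} = 40 \left(-476\right) - \frac{1}{4} = -19040 - \frac{1}{4} = - \frac{76161}{4}$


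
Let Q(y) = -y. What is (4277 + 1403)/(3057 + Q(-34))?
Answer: 5680/3091 ≈ 1.8376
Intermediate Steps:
(4277 + 1403)/(3057 + Q(-34)) = (4277 + 1403)/(3057 - 1*(-34)) = 5680/(3057 + 34) = 5680/3091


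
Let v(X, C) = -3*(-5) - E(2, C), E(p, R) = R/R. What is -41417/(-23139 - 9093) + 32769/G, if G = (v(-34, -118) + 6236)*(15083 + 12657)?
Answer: 112214509147/87315984375 ≈ 1.2852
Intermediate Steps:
E(p, R) = 1
v(X, C) = 14 (v(X, C) = -3*(-5) - 1*1 = 15 - 1 = 14)
G = 173375000 (G = (14 + 6236)*(15083 + 12657) = 6250*27740 = 173375000)
-41417/(-23139 - 9093) + 32769/G = -41417/(-23139 - 9093) + 32769/173375000 = -41417/(-32232) + 32769*(1/173375000) = -41417*(-1/32232) + 32769/173375000 = 41417/32232 + 32769/173375000 = 112214509147/87315984375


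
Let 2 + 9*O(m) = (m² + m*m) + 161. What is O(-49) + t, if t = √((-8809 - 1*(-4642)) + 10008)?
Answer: 4961/9 + 3*√649 ≈ 627.65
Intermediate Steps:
O(m) = 53/3 + 2*m²/9 (O(m) = -2/9 + ((m² + m*m) + 161)/9 = -2/9 + ((m² + m²) + 161)/9 = -2/9 + (2*m² + 161)/9 = -2/9 + (161 + 2*m²)/9 = -2/9 + (161/9 + 2*m²/9) = 53/3 + 2*m²/9)
t = 3*√649 (t = √((-8809 + 4642) + 10008) = √(-4167 + 10008) = √5841 = 3*√649 ≈ 76.426)
O(-49) + t = (53/3 + (2/9)*(-49)²) + 3*√649 = (53/3 + (2/9)*2401) + 3*√649 = (53/3 + 4802/9) + 3*√649 = 4961/9 + 3*√649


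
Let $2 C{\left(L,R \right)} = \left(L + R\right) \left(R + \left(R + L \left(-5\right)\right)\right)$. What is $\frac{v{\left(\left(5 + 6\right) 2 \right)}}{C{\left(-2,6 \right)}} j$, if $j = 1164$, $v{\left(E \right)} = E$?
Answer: $582$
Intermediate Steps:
$C{\left(L,R \right)} = \frac{\left(L + R\right) \left(- 5 L + 2 R\right)}{2}$ ($C{\left(L,R \right)} = \frac{\left(L + R\right) \left(R + \left(R + L \left(-5\right)\right)\right)}{2} = \frac{\left(L + R\right) \left(R - \left(- R + 5 L\right)\right)}{2} = \frac{\left(L + R\right) \left(- 5 L + 2 R\right)}{2}$)
$\frac{v{\left(\left(5 + 6\right) 2 \right)}}{C{\left(-2,6 \right)}} j = \frac{\left(5 + 6\right) 2}{6^{2} - \frac{5 \left(-2\right)^{2}}{2} - \left(-3\right) 6} \cdot 1164 = \frac{11 \cdot 2}{36 - 10 + 18} \cdot 1164 = \frac{22}{36 - 10 + 18} \cdot 1164 = \frac{22}{44} \cdot 1164 = 22 \cdot \frac{1}{44} \cdot 1164 = \frac{1}{2} \cdot 1164 = 582$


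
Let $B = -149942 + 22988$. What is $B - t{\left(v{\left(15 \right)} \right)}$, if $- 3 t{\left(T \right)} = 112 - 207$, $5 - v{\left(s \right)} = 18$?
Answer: $- \frac{380957}{3} \approx -1.2699 \cdot 10^{5}$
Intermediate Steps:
$v{\left(s \right)} = -13$ ($v{\left(s \right)} = 5 - 18 = -13$)
$t{\left(T \right)} = \frac{95}{3}$ ($t{\left(T \right)} = - \frac{112 - 207}{3} = \left(- \frac{1}{3}\right) \left(-95\right) = \frac{95}{3}$)
$B = -126954$
$B - t{\left(v{\left(15 \right)} \right)} = -126954 - \frac{95}{3} = - \frac{380957}{3}$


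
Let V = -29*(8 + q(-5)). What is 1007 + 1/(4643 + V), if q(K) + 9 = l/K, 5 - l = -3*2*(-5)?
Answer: 4558690/4527 ≈ 1007.0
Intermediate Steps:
l = -25 (l = 5 - (-3*2)*(-5) = 5 - (-6)*(-5) = 5 - 1*30 = 5 - 30 = -25)
q(K) = -9 - 25/K
V = -116 (V = -29*(8 + (-9 - 25/(-5))) = -29*(8 + (-9 - 25*(-1/5))) = -29*(8 + (-9 + 5)) = -29*(8 - 4) = -29*4 = -116)
1007 + 1/(4643 + V) = 1007 + 1/(4643 - 116) = 1007 + 1/4527 = 4558690/4527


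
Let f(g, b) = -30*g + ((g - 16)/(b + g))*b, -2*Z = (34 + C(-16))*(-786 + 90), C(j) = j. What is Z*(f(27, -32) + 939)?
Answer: 6245208/5 ≈ 1.2490e+6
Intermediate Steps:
Z = 6264 (Z = -(34 - 16)*(-786 + 90)/2 = -9*(-696) = -1/2*(-12528) = 6264)
f(g, b) = -30*g + b*(-16 + g)/(b + g) (f(g, b) = -30*g + ((-16 + g)/(b + g))*b = -30*g + b*(-16 + g)/(b + g))
Z*(f(27, -32) + 939) = 6264*((-30*27**2 - 16*(-32) - 29*(-32)*27)/(-32 + 27) + 939) = 6264*((-30*729 + 512 + 25056)/(-5) + 939) = 6264*(-(-21870 + 512 + 25056)/5 + 939) = 6264*(-1/5*3698 + 939) = 6264*(-3698/5 + 939) = 6264*(997/5) = 6245208/5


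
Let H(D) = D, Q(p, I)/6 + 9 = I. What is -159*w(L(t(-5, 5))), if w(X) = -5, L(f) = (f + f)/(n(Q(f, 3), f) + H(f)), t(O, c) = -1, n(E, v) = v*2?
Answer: 795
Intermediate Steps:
Q(p, I) = -54 + 6*I
n(E, v) = 2*v
L(f) = ⅔ (L(f) = (f + f)/(2*f + f) = (2*f)/((3*f)) = (2*f)*(1/(3*f)) = ⅔)
-159*w(L(t(-5, 5))) = -159*(-5) = 795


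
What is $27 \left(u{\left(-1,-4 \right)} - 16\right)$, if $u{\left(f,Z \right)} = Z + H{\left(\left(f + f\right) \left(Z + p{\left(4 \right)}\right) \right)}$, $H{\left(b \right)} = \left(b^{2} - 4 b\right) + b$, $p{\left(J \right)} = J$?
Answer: $-540$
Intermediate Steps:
$H{\left(b \right)} = b^{2} - 3 b$
$u{\left(f,Z \right)} = Z + 2 f \left(-3 + 2 f \left(4 + Z\right)\right) \left(4 + Z\right)$ ($u{\left(f,Z \right)} = Z + \left(f + f\right) \left(Z + 4\right) \left(-3 + \left(f + f\right) \left(Z + 4\right)\right) = Z + 2 f \left(4 + Z\right) \left(-3 + 2 f \left(4 + Z\right)\right) = Z + 2 f \left(-3 + 2 f \left(4 + Z\right)\right) \left(4 + Z\right)$)
$27 \left(u{\left(-1,-4 \right)} - 16\right) = 27 \left(\left(-4 + 2 \left(-1\right) \left(-3 + 2 \left(-1\right) \left(4 - 4\right)\right) \left(4 - 4\right)\right) - 16\right) = 27 \left(\left(-4 + 2 \left(-1\right) \left(-3 + 2 \left(-1\right) 0\right) 0\right) - 16\right) = 27 \left(\left(-4 + 2 \left(-1\right) \left(-3 + 0\right) 0\right) - 16\right) = 27 \left(\left(-4 + 2 \left(-1\right) \left(-3\right) 0\right) - 16\right) = 27 \left(\left(-4 + 0\right) - 16\right) = 27 \left(-4 - 16\right) = 27 \left(-20\right) = -540$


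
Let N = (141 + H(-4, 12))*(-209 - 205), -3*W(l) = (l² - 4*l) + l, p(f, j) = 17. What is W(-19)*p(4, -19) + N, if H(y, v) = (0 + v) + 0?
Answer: -197132/3 ≈ -65711.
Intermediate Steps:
H(y, v) = v (H(y, v) = v + 0 = v)
W(l) = l - l²/3 (W(l) = -((l² - 4*l) + l)/3 = -(l² - 3*l)/3 = l - l²/3)
N = -63342 (N = (141 + 12)*(-209 - 205) = 153*(-414) = -63342)
W(-19)*p(4, -19) + N = ((⅓)*(-19)*(3 - 1*(-19)))*17 - 63342 = ((⅓)*(-19)*(3 + 19))*17 - 63342 = ((⅓)*(-19)*22)*17 - 63342 = -418/3*17 - 63342 = -7106/3 - 63342 = -197132/3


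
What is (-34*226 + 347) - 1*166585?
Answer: -173922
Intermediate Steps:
(-34*226 + 347) - 1*166585 = (-7684 + 347) - 166585 = -7337 - 166585 = -173922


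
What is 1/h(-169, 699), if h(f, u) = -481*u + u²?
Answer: 1/152382 ≈ 6.5625e-6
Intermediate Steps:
h(f, u) = u² - 481*u
1/h(-169, 699) = 1/(699*(-481 + 699)) = 1/(699*218) = 1/152382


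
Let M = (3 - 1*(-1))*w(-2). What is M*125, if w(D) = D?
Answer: -1000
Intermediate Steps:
M = -8 (M = (3 - 1*(-1))*(-2) = (3 + 1)*(-2) = 4*(-2) = -8)
M*125 = -8*125 = -1000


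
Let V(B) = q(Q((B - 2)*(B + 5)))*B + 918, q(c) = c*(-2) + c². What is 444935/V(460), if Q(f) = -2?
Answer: 444935/4598 ≈ 96.767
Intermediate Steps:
q(c) = c² - 2*c (q(c) = -2*c + c² = c² - 2*c)
V(B) = 918 + 8*B (V(B) = (-2*(-2 - 2))*B + 918 = (-2*(-4))*B + 918 = 8*B + 918 = 918 + 8*B)
444935/V(460) = 444935/(918 + 8*460) = 444935/(918 + 3680) = 444935/4598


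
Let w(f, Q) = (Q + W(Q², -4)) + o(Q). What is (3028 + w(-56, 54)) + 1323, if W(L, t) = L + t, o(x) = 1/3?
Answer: 21952/3 ≈ 7317.3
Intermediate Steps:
o(x) = ⅓
w(f, Q) = -11/3 + Q + Q² (w(f, Q) = (Q + (Q² - 4)) + ⅓ = (Q + (-4 + Q²)) + ⅓ = (-4 + Q + Q²) + ⅓ = -11/3 + Q + Q²)
(3028 + w(-56, 54)) + 1323 = (3028 + (-11/3 + 54 + 54²)) + 1323 = (3028 + (-11/3 + 54 + 2916)) + 1323 = (3028 + 8899/3) + 1323 = 17983/3 + 1323 = 21952/3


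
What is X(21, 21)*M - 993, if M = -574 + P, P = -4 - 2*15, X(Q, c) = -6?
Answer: 2655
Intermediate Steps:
P = -34 (P = -4 - 30 = -34)
M = -608 (M = -574 - 34 = -608)
X(21, 21)*M - 993 = -6*(-608) - 993 = 3648 - 993 = 2655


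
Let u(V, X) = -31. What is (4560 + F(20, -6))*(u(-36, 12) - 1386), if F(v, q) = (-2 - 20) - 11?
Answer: -6414759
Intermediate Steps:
F(v, q) = -33 (F(v, q) = -22 - 11 = -33)
(4560 + F(20, -6))*(u(-36, 12) - 1386) = (4560 - 33)*(-31 - 1386) = 4527*(-1417) = -6414759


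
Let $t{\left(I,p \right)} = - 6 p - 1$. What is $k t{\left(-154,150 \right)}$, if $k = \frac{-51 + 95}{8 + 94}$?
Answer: $- \frac{1166}{3} \approx -388.67$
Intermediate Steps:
$t{\left(I,p \right)} = -1 - 6 p$
$k = \frac{22}{51}$ ($k = \frac{44}{102} = 44 \cdot \frac{1}{102} = \frac{22}{51} \approx 0.43137$)
$k t{\left(-154,150 \right)} = \frac{22 \left(-1 - 900\right)}{51} = \frac{22}{51} \left(-901\right) = - \frac{1166}{3}$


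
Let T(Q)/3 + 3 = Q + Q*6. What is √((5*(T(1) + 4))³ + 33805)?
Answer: 3*√60645 ≈ 738.79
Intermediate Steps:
T(Q) = -9 + 21*Q (T(Q) = -9 + 3*(Q + Q*6) = -9 + 3*(Q + 6*Q) = -9 + 3*(7*Q) = -9 + 21*Q)
√((5*(T(1) + 4))³ + 33805) = √((5*((-9 + 21*1) + 4))³ + 33805) = √((5*((-9 + 21) + 4))³ + 33805) = √((5*(12 + 4))³ + 33805) = √((5*16)³ + 33805) = √(80³ + 33805) = √(512000 + 33805) = √545805 = 3*√60645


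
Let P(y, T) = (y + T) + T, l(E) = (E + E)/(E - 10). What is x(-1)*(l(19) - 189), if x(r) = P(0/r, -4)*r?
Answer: -13304/9 ≈ -1478.2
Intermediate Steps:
l(E) = 2*E/(-10 + E) (l(E) = (2*E)/(-10 + E) = 2*E/(-10 + E))
P(y, T) = y + 2*T (P(y, T) = (T + y) + T = y + 2*T)
x(r) = -8*r (x(r) = (0/r + 2*(-4))*r = (0 - 8)*r = -8*r)
x(-1)*(l(19) - 189) = (-8*(-1))*(2*19/(-10 + 19) - 189) = 8*(2*19/9 - 189) = 8*(2*19*(1/9) - 189) = 8*(38/9 - 189) = 8*(-1663/9) = -13304/9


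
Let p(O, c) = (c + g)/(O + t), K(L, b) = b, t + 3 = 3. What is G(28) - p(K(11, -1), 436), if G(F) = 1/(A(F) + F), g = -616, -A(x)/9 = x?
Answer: -40321/224 ≈ -180.00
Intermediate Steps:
t = 0 (t = -3 + 3 = 0)
A(x) = -9*x
p(O, c) = (-616 + c)/O (p(O, c) = (c - 616)/(O + 0) = (-616 + c)/O)
G(F) = -1/(8*F) (G(F) = 1/(-9*F + F) = 1/(-8*F) = -1/(8*F))
G(28) - p(K(11, -1), 436) = -⅛/28 - (-616 + 436)/(-1) = -⅛*1/28 - (-1)*(-180) = -1/224 - 1*180 = -1/224 - 180 = -40321/224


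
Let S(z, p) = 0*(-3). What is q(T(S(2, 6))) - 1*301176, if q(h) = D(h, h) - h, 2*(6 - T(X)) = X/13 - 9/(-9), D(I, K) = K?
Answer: -301176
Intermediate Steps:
S(z, p) = 0
T(X) = 11/2 - X/26 (T(X) = 6 - (X/13 - 9/(-9))/2 = 6 - (X*(1/13) - 9*(-⅑))/2 = 6 - (X/13 + 1)/2 = 6 - (1 + X/13)/2 = 6 + (-½ - X/26) = 11/2 - X/26)
q(h) = 0 (q(h) = h - h = 0)
q(T(S(2, 6))) - 1*301176 = 0 - 1*301176 = 0 - 301176 = -301176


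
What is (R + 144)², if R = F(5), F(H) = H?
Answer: 22201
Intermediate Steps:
R = 5
(R + 144)² = (5 + 144)² = 149² = 22201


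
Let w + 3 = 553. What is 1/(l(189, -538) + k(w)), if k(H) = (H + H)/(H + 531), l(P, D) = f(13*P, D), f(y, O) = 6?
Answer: 1081/7586 ≈ 0.14250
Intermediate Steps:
w = 550 (w = -3 + 553 = 550)
l(P, D) = 6
k(H) = 2*H/(531 + H) (k(H) = (2*H)/(531 + H) = 2*H/(531 + H))
1/(l(189, -538) + k(w)) = 1/(6 + 2*550/(531 + 550)) = 1/(6 + 2*550/1081) = 1/(6 + 2*550*(1/1081)) = 1/(6 + 1100/1081) = 1/(7586/1081) = 1081/7586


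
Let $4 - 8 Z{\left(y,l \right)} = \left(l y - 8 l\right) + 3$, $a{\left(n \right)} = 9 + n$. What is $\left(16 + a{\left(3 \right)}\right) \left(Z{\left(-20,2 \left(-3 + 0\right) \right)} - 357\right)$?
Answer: $- \frac{21161}{2} \approx -10581.0$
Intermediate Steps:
$Z{\left(y,l \right)} = \frac{1}{8} + l - \frac{l y}{8}$ ($Z{\left(y,l \right)} = \frac{1}{2} - \frac{\left(l y - 8 l\right) + 3}{8} = \frac{1}{2} - \frac{\left(- 8 l + l y\right) + 3}{8} = \frac{1}{2} - \frac{3 - 8 l + l y}{8} = \frac{1}{2} - \left(\frac{3}{8} - l + \frac{l y}{8}\right) = \frac{1}{8} + l - \frac{l y}{8}$)
$\left(16 + a{\left(3 \right)}\right) \left(Z{\left(-20,2 \left(-3 + 0\right) \right)} - 357\right) = \left(16 + \left(9 + 3\right)\right) \left(\left(\frac{1}{8} + 2 \left(-3 + 0\right) - \frac{1}{8} \cdot 2 \left(-3 + 0\right) \left(-20\right)\right) - 357\right) = \left(16 + 12\right) \left(\left(\frac{1}{8} + 2 \left(-3\right) - \frac{1}{8} \cdot 2 \left(-3\right) \left(-20\right)\right) - 357\right) = 28 \left(\left(\frac{1}{8} - 6 - \left(- \frac{3}{4}\right) \left(-20\right)\right) - 357\right) = 28 \left(\left(\frac{1}{8} - 6 - 15\right) - 357\right) = 28 \left(- \frac{167}{8} - 357\right) = 28 \left(- \frac{3023}{8}\right) = - \frac{21161}{2}$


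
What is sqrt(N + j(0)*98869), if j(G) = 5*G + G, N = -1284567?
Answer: I*sqrt(1284567) ≈ 1133.4*I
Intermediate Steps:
j(G) = 6*G
sqrt(N + j(0)*98869) = sqrt(-1284567 + (6*0)*98869) = sqrt(-1284567 + 0*98869) = sqrt(-1284567 + 0) = sqrt(-1284567) = I*sqrt(1284567)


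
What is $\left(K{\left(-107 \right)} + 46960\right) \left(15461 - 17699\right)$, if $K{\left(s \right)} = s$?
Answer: $-104857014$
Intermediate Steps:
$\left(K{\left(-107 \right)} + 46960\right) \left(15461 - 17699\right) = \left(-107 + 46960\right) \left(15461 - 17699\right) = 46853 \left(-2238\right) = -104857014$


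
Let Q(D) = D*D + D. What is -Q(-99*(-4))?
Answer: -157212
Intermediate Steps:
Q(D) = D + D² (Q(D) = D² + D = D + D²)
-Q(-99*(-4)) = -(-99*(-4))*(1 - 99*(-4)) = -396*(1 + 396) = -396*397 = -1*157212 = -157212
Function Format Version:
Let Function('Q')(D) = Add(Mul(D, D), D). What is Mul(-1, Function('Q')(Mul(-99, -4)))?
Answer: -157212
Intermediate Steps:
Function('Q')(D) = Add(D, Pow(D, 2)) (Function('Q')(D) = Add(Pow(D, 2), D) = Add(D, Pow(D, 2)))
Mul(-1, Function('Q')(Mul(-99, -4))) = Mul(-1, Mul(Mul(-99, -4), Add(1, Mul(-99, -4)))) = Mul(-1, Mul(396, Add(1, 396))) = Mul(-1, Mul(396, 397)) = Mul(-1, 157212) = -157212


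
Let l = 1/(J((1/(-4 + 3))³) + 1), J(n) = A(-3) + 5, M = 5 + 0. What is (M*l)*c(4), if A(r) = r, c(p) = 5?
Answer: 25/3 ≈ 8.3333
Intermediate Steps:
M = 5
J(n) = 2 (J(n) = -3 + 5 = 2)
l = ⅓ (l = 1/(2 + 1) = 1/3 = ⅓ ≈ 0.33333)
(M*l)*c(4) = (5*(⅓))*5 = (5/3)*5 = 25/3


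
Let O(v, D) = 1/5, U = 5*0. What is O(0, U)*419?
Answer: 419/5 ≈ 83.800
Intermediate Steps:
U = 0
O(v, D) = ⅕
O(0, U)*419 = (⅕)*419 = 419/5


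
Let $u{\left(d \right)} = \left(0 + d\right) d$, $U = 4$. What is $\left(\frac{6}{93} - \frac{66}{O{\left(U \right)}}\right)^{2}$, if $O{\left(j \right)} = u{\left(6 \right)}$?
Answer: $\frac{108241}{34596} \approx 3.1287$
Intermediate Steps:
$u{\left(d \right)} = d^{2}$ ($u{\left(d \right)} = d d = d^{2}$)
$O{\left(j \right)} = 36$ ($O{\left(j \right)} = 6^{2} = 36$)
$\left(\frac{6}{93} - \frac{66}{O{\left(U \right)}}\right)^{2} = \left(\frac{6}{93} - \frac{66}{36}\right)^{2} = \left(6 \cdot \frac{1}{93} - \frac{11}{6}\right)^{2} = \left(\frac{2}{31} - \frac{11}{6}\right)^{2} = \left(- \frac{329}{186}\right)^{2} = \frac{108241}{34596}$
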